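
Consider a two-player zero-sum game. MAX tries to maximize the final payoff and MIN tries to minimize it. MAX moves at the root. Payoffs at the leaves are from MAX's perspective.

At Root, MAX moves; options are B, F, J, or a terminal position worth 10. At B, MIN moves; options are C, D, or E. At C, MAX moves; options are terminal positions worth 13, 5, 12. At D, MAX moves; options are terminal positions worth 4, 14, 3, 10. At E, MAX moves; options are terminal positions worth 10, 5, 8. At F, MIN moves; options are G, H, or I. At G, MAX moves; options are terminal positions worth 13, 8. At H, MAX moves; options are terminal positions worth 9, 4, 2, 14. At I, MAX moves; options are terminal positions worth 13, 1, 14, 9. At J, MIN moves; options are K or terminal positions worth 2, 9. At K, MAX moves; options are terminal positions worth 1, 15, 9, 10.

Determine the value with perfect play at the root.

C (MAX): max(13, 5, 12) = 13
D (MAX): max(4, 14, 3, 10) = 14
E (MAX): max(10, 5, 8) = 10
B (MIN): min(13, 14, 10) = 10
G (MAX): max(13, 8) = 13
H (MAX): max(9, 4, 2, 14) = 14
I (MAX): max(13, 1, 14, 9) = 14
F (MIN): min(13, 14, 14) = 13
K (MAX): max(1, 15, 9, 10) = 15
J (MIN): min(15, 2, 9) = 2
Root (MAX): max(10, 13, 2, 10) = 13

13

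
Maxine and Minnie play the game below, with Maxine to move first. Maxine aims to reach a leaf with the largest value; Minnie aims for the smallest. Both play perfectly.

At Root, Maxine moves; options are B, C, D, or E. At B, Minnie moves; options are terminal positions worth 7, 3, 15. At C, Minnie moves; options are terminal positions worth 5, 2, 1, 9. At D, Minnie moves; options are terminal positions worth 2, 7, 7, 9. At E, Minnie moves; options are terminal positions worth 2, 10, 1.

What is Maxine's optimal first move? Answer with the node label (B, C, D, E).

B

B (Minnie): min(7, 3, 15) = 3
C (Minnie): min(5, 2, 1, 9) = 1
D (Minnie): min(2, 7, 7, 9) = 2
E (Minnie): min(2, 10, 1) = 1
Root (Maxine): max(3, 1, 2, 1) = 3
Maxine picks the child with the highest value: B (value 3).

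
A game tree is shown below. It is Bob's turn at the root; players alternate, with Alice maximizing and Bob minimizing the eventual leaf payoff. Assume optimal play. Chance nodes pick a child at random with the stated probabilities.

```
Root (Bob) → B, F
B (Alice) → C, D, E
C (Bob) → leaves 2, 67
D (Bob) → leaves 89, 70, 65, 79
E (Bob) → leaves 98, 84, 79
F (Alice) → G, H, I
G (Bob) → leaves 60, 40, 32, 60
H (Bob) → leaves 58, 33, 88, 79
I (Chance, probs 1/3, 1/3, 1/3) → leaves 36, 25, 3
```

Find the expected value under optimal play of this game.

C (Bob): min(2, 67) = 2
D (Bob): min(89, 70, 65, 79) = 65
E (Bob): min(98, 84, 79) = 79
B (Alice): max(2, 65, 79) = 79
G (Bob): min(60, 40, 32, 60) = 32
H (Bob): min(58, 33, 88, 79) = 33
I (Chance): 1/3·36 + 1/3·25 + 1/3·3 = 21.33
F (Alice): max(32, 33, 21.33) = 33
Root (Bob): min(79, 33) = 33

33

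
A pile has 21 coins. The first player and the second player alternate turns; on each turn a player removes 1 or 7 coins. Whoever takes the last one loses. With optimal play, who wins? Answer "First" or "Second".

Positions where the player to move wins (W) vs loses (L):
i:   0  1  2  3  4  5  6  7  8  9 10 11 12 13 14 15 16 17 18 19 20 21
     W  L  W  L  W  L  W  L  W  L  W  L  W  L  W  L  W  L  W  L  W  L
Position 21 is L, so the second player wins.

Second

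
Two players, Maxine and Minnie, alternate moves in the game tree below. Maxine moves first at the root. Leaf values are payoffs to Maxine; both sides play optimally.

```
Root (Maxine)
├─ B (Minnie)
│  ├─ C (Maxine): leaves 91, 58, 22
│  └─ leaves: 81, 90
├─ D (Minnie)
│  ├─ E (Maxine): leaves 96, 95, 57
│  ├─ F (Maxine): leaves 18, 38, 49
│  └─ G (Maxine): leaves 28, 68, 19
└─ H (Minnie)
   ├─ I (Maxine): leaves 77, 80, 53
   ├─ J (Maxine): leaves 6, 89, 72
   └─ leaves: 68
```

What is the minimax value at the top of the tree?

81

C (Maxine): max(91, 58, 22) = 91
B (Minnie): min(91, 81, 90) = 81
E (Maxine): max(96, 95, 57) = 96
F (Maxine): max(18, 38, 49) = 49
G (Maxine): max(28, 68, 19) = 68
D (Minnie): min(96, 49, 68) = 49
I (Maxine): max(77, 80, 53) = 80
J (Maxine): max(6, 89, 72) = 89
H (Minnie): min(80, 89, 68) = 68
Root (Maxine): max(81, 49, 68) = 81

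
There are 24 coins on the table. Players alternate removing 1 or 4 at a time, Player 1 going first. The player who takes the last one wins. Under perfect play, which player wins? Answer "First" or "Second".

W/L table (W = player to move can force a win):
i:   0  1  2  3  4  5  6  7  8  9 10 11 12 13 14 15 16 17 18 19 20 21 22 23 24
     L  W  L  W  W  L  W  L  W  W  L  W  L  W  W  L  W  L  W  W  L  W  L  W  W
Position 24 is W, so the first player wins.

First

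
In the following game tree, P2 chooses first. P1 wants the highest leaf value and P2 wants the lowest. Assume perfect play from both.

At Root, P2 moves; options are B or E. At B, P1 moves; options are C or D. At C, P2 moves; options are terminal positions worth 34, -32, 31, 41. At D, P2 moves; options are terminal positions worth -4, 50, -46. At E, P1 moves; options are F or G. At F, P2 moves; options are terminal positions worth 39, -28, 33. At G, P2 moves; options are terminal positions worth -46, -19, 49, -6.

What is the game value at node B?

C: min(34, -32, 31, 41) = -32
D: min(-4, 50, -46) = -46
B: max(-32, -46) = -32

-32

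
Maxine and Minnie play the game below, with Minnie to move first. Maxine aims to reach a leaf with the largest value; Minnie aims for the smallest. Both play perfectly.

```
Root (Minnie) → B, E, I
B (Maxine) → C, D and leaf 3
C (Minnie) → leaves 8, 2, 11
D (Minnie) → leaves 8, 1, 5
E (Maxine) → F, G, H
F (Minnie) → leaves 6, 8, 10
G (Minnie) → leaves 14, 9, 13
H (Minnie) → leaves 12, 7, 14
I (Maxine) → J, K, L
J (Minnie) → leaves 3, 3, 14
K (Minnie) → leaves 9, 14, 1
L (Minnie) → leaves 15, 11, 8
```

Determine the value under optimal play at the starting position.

C (Minnie): min(8, 2, 11) = 2
D (Minnie): min(8, 1, 5) = 1
B (Maxine): max(2, 1, 3) = 3
F (Minnie): min(6, 8, 10) = 6
G (Minnie): min(14, 9, 13) = 9
H (Minnie): min(12, 7, 14) = 7
E (Maxine): max(6, 9, 7) = 9
J (Minnie): min(3, 3, 14) = 3
K (Minnie): min(9, 14, 1) = 1
L (Minnie): min(15, 11, 8) = 8
I (Maxine): max(3, 1, 8) = 8
Root (Minnie): min(3, 9, 8) = 3

3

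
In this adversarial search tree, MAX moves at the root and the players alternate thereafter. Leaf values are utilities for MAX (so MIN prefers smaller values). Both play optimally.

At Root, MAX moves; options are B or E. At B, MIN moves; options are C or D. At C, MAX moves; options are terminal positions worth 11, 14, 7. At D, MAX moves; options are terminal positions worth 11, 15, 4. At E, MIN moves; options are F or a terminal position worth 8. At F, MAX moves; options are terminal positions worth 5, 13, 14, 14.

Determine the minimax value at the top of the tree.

C (MAX): max(11, 14, 7) = 14
D (MAX): max(11, 15, 4) = 15
B (MIN): min(14, 15) = 14
F (MAX): max(5, 13, 14, 14) = 14
E (MIN): min(14, 8) = 8
Root (MAX): max(14, 8) = 14

14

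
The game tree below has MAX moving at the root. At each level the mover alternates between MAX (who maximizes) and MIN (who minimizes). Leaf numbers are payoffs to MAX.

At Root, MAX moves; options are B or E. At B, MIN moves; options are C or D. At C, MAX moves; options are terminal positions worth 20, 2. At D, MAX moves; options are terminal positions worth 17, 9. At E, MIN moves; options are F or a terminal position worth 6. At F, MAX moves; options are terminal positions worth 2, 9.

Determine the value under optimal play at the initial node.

C (MAX): max(20, 2) = 20
D (MAX): max(17, 9) = 17
B (MIN): min(20, 17) = 17
F (MAX): max(2, 9) = 9
E (MIN): min(9, 6) = 6
Root (MAX): max(17, 6) = 17

17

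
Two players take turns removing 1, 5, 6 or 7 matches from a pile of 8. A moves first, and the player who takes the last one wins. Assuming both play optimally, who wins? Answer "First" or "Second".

First

Compute winning (W) and losing (L) positions by backward induction:
i:   0  1  2  3  4  5  6  7  8
     L  W  L  W  L  W  W  W  W
Position 8 is W, so the first player wins.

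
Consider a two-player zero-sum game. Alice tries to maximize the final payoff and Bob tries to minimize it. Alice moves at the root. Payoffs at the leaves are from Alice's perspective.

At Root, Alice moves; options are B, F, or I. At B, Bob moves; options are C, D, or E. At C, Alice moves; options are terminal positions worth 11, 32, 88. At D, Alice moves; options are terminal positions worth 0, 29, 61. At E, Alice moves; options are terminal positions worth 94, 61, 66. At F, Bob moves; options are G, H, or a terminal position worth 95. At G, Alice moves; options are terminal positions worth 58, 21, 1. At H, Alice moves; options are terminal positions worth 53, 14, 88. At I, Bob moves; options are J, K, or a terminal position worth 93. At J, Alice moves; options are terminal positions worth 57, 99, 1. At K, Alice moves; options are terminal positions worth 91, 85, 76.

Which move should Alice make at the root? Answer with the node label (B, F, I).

C (Alice): max(11, 32, 88) = 88
D (Alice): max(0, 29, 61) = 61
E (Alice): max(94, 61, 66) = 94
B (Bob): min(88, 61, 94) = 61
G (Alice): max(58, 21, 1) = 58
H (Alice): max(53, 14, 88) = 88
F (Bob): min(58, 88, 95) = 58
J (Alice): max(57, 99, 1) = 99
K (Alice): max(91, 85, 76) = 91
I (Bob): min(99, 91, 93) = 91
Root (Alice): max(61, 58, 91) = 91
Alice picks the child with the highest value: I (value 91).

I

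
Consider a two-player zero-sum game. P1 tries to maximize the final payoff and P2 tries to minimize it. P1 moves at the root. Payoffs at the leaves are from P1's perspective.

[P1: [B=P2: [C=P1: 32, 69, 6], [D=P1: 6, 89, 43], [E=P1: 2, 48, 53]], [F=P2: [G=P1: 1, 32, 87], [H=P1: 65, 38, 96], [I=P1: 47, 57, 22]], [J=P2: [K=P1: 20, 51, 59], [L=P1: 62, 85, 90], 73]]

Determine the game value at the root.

59

C (P1): max(32, 69, 6) = 69
D (P1): max(6, 89, 43) = 89
E (P1): max(2, 48, 53) = 53
B (P2): min(69, 89, 53) = 53
G (P1): max(1, 32, 87) = 87
H (P1): max(65, 38, 96) = 96
I (P1): max(47, 57, 22) = 57
F (P2): min(87, 96, 57) = 57
K (P1): max(20, 51, 59) = 59
L (P1): max(62, 85, 90) = 90
J (P2): min(59, 90, 73) = 59
Root (P1): max(53, 57, 59) = 59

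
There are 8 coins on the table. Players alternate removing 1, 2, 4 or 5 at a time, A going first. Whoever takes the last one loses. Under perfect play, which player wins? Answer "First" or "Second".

W/L table (W = player to move can force a win):
i:   0  1  2  3  4  5  6  7  8
     W  L  W  W  L  W  W  L  W
Position 8 is W, so the first player wins.

First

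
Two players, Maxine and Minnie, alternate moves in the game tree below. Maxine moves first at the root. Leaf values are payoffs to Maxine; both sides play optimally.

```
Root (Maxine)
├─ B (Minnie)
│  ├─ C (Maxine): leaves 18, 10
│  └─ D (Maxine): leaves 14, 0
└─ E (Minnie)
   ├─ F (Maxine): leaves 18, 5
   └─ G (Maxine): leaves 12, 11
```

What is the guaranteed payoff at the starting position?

C (Maxine): max(18, 10) = 18
D (Maxine): max(14, 0) = 14
B (Minnie): min(18, 14) = 14
F (Maxine): max(18, 5) = 18
G (Maxine): max(12, 11) = 12
E (Minnie): min(18, 12) = 12
Root (Maxine): max(14, 12) = 14

14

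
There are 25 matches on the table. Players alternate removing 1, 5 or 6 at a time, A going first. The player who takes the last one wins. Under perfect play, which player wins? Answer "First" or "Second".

First

Mark each pile size as W (mover wins) or L (mover loses):
i:   0  1  2  3  4  5  6  7  8  9 10 11 12 13 14 15 16 17 18 19 20 21 22 23 24 25
     L  W  L  W  L  W  W  W  W  W  W  L  W  L  W  L  W  W  W  W  W  W  L  W  L  W
Position 25 is W, so the first player wins.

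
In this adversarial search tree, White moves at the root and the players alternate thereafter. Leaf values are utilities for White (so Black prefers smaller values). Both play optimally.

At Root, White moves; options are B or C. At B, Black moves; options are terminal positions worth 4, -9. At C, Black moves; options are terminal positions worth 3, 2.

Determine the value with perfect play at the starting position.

B (Black): min(4, -9) = -9
C (Black): min(3, 2) = 2
Root (White): max(-9, 2) = 2

2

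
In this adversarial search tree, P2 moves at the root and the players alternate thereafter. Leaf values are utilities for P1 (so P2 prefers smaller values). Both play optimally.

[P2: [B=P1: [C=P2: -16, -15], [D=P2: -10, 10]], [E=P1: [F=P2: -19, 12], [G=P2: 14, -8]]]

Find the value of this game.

-10

C (P2): min(-16, -15) = -16
D (P2): min(-10, 10) = -10
B (P1): max(-16, -10) = -10
F (P2): min(-19, 12) = -19
G (P2): min(14, -8) = -8
E (P1): max(-19, -8) = -8
Root (P2): min(-10, -8) = -10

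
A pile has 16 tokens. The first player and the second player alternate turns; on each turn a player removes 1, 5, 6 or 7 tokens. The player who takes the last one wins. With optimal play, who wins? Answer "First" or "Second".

Second

Mark each pile size as W (mover wins) or L (mover loses):
i:   0  1  2  3  4  5  6  7  8  9 10 11 12 13 14 15 16
     L  W  L  W  L  W  W  W  W  W  W  W  L  W  L  W  L
Position 16 is L, so the second player wins.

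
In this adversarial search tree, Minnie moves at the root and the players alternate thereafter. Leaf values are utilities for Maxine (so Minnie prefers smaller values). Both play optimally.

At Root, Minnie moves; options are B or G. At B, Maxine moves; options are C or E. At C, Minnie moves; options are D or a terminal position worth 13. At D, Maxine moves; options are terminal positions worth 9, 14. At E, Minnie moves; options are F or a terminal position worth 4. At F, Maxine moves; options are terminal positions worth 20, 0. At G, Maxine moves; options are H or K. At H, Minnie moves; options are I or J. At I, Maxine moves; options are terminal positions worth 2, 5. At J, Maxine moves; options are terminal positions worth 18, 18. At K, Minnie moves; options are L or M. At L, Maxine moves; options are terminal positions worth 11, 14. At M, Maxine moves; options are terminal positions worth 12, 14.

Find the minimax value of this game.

D (Maxine): max(9, 14) = 14
C (Minnie): min(14, 13) = 13
F (Maxine): max(20, 0) = 20
E (Minnie): min(20, 4) = 4
B (Maxine): max(13, 4) = 13
I (Maxine): max(2, 5) = 5
J (Maxine): max(18, 18) = 18
H (Minnie): min(5, 18) = 5
L (Maxine): max(11, 14) = 14
M (Maxine): max(12, 14) = 14
K (Minnie): min(14, 14) = 14
G (Maxine): max(5, 14) = 14
Root (Minnie): min(13, 14) = 13

13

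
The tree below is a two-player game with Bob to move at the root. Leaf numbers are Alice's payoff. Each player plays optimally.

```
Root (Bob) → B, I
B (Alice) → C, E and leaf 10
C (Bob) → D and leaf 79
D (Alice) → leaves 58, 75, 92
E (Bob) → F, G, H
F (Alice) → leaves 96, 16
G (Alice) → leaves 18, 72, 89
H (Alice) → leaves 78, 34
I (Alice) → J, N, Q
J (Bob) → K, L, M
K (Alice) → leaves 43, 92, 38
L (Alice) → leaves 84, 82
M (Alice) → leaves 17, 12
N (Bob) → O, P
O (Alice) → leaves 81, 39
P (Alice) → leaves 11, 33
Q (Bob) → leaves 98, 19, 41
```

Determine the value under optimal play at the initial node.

33

D (Alice): max(58, 75, 92) = 92
C (Bob): min(92, 79) = 79
F (Alice): max(96, 16) = 96
G (Alice): max(18, 72, 89) = 89
H (Alice): max(78, 34) = 78
E (Bob): min(96, 89, 78) = 78
B (Alice): max(79, 78, 10) = 79
K (Alice): max(43, 92, 38) = 92
L (Alice): max(84, 82) = 84
M (Alice): max(17, 12) = 17
J (Bob): min(92, 84, 17) = 17
O (Alice): max(81, 39) = 81
P (Alice): max(11, 33) = 33
N (Bob): min(81, 33) = 33
Q (Bob): min(98, 19, 41) = 19
I (Alice): max(17, 33, 19) = 33
Root (Bob): min(79, 33) = 33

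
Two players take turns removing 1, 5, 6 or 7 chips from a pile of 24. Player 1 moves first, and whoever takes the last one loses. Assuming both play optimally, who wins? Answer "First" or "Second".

i:   0  1  2  3  4  5  6  7  8  9 10 11 12 13 14 15 16 17 18 19 20 21 22 23 24
     W  L  W  L  W  L  W  W  W  W  W  W  W  L  W  L  W  L  W  W  W  W  W  W  W
Position 24 is W, so the first player wins.

First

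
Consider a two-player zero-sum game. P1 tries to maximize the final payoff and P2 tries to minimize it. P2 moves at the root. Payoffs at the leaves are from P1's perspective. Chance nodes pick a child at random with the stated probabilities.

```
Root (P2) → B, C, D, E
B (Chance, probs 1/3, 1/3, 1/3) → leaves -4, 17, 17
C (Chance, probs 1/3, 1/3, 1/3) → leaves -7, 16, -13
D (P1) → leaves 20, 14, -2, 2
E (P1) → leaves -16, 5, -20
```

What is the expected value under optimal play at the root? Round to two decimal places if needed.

-1.33

B (Chance): 1/3·-4 + 1/3·17 + 1/3·17 = 10
C (Chance): 1/3·-7 + 1/3·16 + 1/3·-13 = -1.33
D (P1): max(20, 14, -2, 2) = 20
E (P1): max(-16, 5, -20) = 5
Root (P2): min(10, -1.33, 20, 5) = -1.33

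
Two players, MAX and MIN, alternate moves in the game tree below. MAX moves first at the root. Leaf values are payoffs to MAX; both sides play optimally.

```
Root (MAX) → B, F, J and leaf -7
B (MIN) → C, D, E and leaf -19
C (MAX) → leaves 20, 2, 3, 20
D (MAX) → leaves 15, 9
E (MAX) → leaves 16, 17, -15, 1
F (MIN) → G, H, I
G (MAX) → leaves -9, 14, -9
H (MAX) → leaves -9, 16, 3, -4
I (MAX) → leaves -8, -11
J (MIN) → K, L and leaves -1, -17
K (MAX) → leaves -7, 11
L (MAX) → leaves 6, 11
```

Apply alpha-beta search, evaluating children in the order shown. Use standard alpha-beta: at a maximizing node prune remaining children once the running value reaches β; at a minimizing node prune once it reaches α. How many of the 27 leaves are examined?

C [α=-∞,β=+∞]: v=20
D [α=-∞,β=20]: v=15
E [α=-∞,β=15]: v=16 after child 1 ≥ β → β-cutoff, skip 3
B [α=-∞,β=+∞]: v=-19
G [α=-19,β=+∞]: v=14
H [α=-19,β=14]: v=16 after child 2 ≥ β → β-cutoff, skip 2
I [α=-19,β=14]: v=-8
F [α=-19,β=+∞]: v=-8
K [α=-8,β=+∞]: v=11
L [α=-8,β=11]: v=11
J [α=-8,β=+∞]: v=-17
Root [α=-∞,β=+∞]: v=-7
Leaves evaluated: 22 of 27.

22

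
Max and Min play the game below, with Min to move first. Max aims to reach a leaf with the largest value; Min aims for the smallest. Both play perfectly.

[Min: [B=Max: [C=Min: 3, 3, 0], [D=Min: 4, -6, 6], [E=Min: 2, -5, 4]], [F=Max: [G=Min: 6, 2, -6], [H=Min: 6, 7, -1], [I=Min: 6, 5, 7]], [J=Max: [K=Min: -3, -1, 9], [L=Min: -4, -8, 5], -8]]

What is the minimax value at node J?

-3

K: min(-3, -1, 9) = -3
L: min(-4, -8, 5) = -8
J: max(-3, -8, -8) = -3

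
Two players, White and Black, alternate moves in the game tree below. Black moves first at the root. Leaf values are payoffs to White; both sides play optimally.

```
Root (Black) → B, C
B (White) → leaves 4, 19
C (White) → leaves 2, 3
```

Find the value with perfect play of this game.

3

B (White): max(4, 19) = 19
C (White): max(2, 3) = 3
Root (Black): min(19, 3) = 3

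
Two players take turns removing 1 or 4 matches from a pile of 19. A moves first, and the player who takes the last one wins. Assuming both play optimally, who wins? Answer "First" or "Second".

Positions where the player to move wins (W) vs loses (L):
i:   0  1  2  3  4  5  6  7  8  9 10 11 12 13 14 15 16 17 18 19
     L  W  L  W  W  L  W  L  W  W  L  W  L  W  W  L  W  L  W  W
Position 19 is W, so the first player wins.

First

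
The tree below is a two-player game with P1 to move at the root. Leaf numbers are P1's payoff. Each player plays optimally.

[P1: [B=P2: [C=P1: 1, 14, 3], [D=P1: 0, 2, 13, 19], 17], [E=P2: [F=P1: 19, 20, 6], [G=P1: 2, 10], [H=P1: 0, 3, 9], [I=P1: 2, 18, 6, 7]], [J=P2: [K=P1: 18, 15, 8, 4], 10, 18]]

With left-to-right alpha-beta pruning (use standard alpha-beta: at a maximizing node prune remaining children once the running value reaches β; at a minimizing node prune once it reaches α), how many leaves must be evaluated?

C [α=-∞,β=+∞]: v=14
D [α=-∞,β=14]: v=19
B [α=-∞,β=+∞]: v=14
F [α=14,β=+∞]: v=20
G [α=14,β=20]: v=10
E [α=14,β=+∞]: v=10 after child 2 ≤ α → α-cutoff, skip 2
K [α=14,β=+∞]: v=18
J [α=14,β=+∞]: v=10 after child 2 ≤ α → α-cutoff, skip 1
Root [α=-∞,β=+∞]: v=14
Leaves evaluated: 18 of 26.

18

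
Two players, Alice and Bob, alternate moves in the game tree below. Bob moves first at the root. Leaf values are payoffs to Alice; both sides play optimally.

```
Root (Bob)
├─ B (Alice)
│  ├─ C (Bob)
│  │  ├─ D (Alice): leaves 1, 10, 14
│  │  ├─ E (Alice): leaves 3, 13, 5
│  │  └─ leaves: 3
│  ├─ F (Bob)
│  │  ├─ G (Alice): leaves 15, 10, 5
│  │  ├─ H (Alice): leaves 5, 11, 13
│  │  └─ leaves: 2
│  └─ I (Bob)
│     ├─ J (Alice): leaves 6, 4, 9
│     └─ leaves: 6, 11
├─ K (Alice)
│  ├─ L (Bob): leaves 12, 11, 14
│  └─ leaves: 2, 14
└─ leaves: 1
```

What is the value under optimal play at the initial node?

D (Alice): max(1, 10, 14) = 14
E (Alice): max(3, 13, 5) = 13
C (Bob): min(14, 13, 3) = 3
G (Alice): max(15, 10, 5) = 15
H (Alice): max(5, 11, 13) = 13
F (Bob): min(15, 13, 2) = 2
J (Alice): max(6, 4, 9) = 9
I (Bob): min(9, 6, 11) = 6
B (Alice): max(3, 2, 6) = 6
L (Bob): min(12, 11, 14) = 11
K (Alice): max(11, 2, 14) = 14
Root (Bob): min(6, 14, 1) = 1

1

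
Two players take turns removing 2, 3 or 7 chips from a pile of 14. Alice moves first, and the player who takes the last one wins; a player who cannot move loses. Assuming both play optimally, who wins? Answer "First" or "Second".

First

Compute winning (W) and losing (L) positions by backward induction:
i:   0  1  2  3  4  5  6  7  8  9 10 11 12 13 14
     L  L  W  W  W  L  L  W  W  W  L  L  W  W  W
Position 14 is W, so the first player wins.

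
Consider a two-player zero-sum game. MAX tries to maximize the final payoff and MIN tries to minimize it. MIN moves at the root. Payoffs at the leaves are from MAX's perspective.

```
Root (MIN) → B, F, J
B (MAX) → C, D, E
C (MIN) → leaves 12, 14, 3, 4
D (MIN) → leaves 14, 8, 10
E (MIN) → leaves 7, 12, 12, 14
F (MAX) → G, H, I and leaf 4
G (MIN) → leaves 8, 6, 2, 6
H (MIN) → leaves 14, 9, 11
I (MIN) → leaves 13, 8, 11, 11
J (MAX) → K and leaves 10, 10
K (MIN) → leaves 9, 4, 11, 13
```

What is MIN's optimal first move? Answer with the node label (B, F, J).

C (MIN): min(12, 14, 3, 4) = 3
D (MIN): min(14, 8, 10) = 8
E (MIN): min(7, 12, 12, 14) = 7
B (MAX): max(3, 8, 7) = 8
G (MIN): min(8, 6, 2, 6) = 2
H (MIN): min(14, 9, 11) = 9
I (MIN): min(13, 8, 11, 11) = 8
F (MAX): max(2, 9, 8, 4) = 9
K (MIN): min(9, 4, 11, 13) = 4
J (MAX): max(4, 10, 10) = 10
Root (MIN): min(8, 9, 10) = 8
MIN picks the child with the lowest value: B (value 8).

B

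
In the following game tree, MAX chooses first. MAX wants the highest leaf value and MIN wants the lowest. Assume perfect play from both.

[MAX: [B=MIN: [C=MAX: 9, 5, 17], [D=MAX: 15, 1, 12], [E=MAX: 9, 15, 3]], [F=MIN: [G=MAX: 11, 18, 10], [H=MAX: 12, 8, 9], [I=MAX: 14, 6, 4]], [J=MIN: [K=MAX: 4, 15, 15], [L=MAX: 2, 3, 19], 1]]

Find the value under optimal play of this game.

15

C (MAX): max(9, 5, 17) = 17
D (MAX): max(15, 1, 12) = 15
E (MAX): max(9, 15, 3) = 15
B (MIN): min(17, 15, 15) = 15
G (MAX): max(11, 18, 10) = 18
H (MAX): max(12, 8, 9) = 12
I (MAX): max(14, 6, 4) = 14
F (MIN): min(18, 12, 14) = 12
K (MAX): max(4, 15, 15) = 15
L (MAX): max(2, 3, 19) = 19
J (MIN): min(15, 19, 1) = 1
Root (MAX): max(15, 12, 1) = 15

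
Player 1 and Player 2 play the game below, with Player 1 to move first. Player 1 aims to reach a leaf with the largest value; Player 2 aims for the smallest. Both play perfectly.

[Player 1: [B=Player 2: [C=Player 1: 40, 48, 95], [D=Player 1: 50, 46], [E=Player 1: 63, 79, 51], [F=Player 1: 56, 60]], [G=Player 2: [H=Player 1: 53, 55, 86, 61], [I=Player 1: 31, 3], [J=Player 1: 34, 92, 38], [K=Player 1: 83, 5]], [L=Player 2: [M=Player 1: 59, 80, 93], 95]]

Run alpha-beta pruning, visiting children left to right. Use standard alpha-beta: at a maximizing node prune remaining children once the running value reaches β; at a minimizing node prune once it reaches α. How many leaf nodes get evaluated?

C [α=-∞,β=+∞]: v=95
D [α=-∞,β=95]: v=50
E [α=-∞,β=50]: v=63 after child 1 ≥ β → β-cutoff, skip 2
F [α=-∞,β=50]: v=56 after child 1 ≥ β → β-cutoff, skip 1
B [α=-∞,β=+∞]: v=50
H [α=50,β=+∞]: v=86
I [α=50,β=86]: v=31
G [α=50,β=+∞]: v=31 after child 2 ≤ α → α-cutoff, skip 2
M [α=50,β=+∞]: v=93
L [α=50,β=+∞]: v=93
Root [α=-∞,β=+∞]: v=93
Leaves evaluated: 17 of 25.

17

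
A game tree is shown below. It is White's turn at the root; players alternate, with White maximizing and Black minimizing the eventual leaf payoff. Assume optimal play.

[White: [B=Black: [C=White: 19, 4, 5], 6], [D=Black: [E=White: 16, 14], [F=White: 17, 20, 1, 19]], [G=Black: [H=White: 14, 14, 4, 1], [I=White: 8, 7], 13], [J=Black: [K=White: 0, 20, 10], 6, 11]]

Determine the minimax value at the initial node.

C (White): max(19, 4, 5) = 19
B (Black): min(19, 6) = 6
E (White): max(16, 14) = 16
F (White): max(17, 20, 1, 19) = 20
D (Black): min(16, 20) = 16
H (White): max(14, 14, 4, 1) = 14
I (White): max(8, 7) = 8
G (Black): min(14, 8, 13) = 8
K (White): max(0, 20, 10) = 20
J (Black): min(20, 6, 11) = 6
Root (White): max(6, 16, 8, 6) = 16

16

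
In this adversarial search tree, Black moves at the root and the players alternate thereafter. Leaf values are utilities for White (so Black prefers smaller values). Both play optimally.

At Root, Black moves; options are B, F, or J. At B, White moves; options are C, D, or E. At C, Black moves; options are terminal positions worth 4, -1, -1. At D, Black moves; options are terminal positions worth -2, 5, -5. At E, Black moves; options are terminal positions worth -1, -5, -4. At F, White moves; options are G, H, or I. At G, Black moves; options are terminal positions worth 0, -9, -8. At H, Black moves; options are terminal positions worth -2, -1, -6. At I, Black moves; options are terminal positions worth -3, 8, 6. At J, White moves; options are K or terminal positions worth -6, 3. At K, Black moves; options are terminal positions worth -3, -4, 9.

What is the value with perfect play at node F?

-3

G: min(0, -9, -8) = -9
H: min(-2, -1, -6) = -6
I: min(-3, 8, 6) = -3
F: max(-9, -6, -3) = -3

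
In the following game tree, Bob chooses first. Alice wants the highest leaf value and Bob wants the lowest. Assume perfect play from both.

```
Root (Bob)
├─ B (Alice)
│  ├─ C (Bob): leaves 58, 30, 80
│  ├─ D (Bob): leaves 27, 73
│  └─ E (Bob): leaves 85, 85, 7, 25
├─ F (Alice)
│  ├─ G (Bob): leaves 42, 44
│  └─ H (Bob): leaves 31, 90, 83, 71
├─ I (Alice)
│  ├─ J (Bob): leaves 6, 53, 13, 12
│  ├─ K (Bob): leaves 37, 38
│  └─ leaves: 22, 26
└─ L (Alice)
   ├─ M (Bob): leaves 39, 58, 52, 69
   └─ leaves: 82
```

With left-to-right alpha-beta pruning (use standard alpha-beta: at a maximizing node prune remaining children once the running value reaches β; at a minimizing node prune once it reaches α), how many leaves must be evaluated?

C [α=-∞,β=+∞]: v=30
D [α=30,β=+∞]: v=27 after child 1 ≤ α → α-cutoff, skip 1
E [α=30,β=+∞]: v=7 after child 3 ≤ α → α-cutoff, skip 1
B [α=-∞,β=+∞]: v=30
G [α=-∞,β=30]: v=42
F [α=-∞,β=30]: v=42 after child 1 ≥ β → β-cutoff, skip 1
J [α=-∞,β=30]: v=6
K [α=6,β=30]: v=37
I [α=-∞,β=30]: v=37 after child 2 ≥ β → β-cutoff, skip 2
M [α=-∞,β=30]: v=39
L [α=-∞,β=30]: v=39 after child 1 ≥ β → β-cutoff, skip 1
Root [α=-∞,β=+∞]: v=30
Leaves evaluated: 19 of 28.

19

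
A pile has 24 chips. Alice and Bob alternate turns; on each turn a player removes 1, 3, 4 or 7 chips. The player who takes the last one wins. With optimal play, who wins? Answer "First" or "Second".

Second

W/L table (W = player to move can force a win):
i:   0  1  2  3  4  5  6  7  8  9 10 11 12 13 14 15 16 17 18 19 20 21 22 23 24
     L  W  L  W  W  W  W  W  L  W  L  W  W  W  W  W  L  W  L  W  W  W  W  W  L
Position 24 is L, so the second player wins.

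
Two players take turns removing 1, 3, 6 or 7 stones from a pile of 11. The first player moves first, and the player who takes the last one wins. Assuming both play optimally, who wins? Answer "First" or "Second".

First

Positions where the player to move wins (W) vs loses (L):
i:   0  1  2  3  4  5  6  7  8  9 10 11
     L  W  L  W  L  W  W  W  W  W  W  W
Position 11 is W, so the first player wins.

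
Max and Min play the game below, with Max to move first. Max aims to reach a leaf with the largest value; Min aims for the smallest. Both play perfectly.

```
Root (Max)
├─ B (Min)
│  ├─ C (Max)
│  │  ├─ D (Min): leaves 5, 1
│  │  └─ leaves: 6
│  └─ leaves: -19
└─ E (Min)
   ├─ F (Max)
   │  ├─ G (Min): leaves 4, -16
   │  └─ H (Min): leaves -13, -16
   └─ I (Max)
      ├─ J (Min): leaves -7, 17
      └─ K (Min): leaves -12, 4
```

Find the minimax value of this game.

D (Min): min(5, 1) = 1
C (Max): max(1, 6) = 6
B (Min): min(6, -19) = -19
G (Min): min(4, -16) = -16
H (Min): min(-13, -16) = -16
F (Max): max(-16, -16) = -16
J (Min): min(-7, 17) = -7
K (Min): min(-12, 4) = -12
I (Max): max(-7, -12) = -7
E (Min): min(-16, -7) = -16
Root (Max): max(-19, -16) = -16

-16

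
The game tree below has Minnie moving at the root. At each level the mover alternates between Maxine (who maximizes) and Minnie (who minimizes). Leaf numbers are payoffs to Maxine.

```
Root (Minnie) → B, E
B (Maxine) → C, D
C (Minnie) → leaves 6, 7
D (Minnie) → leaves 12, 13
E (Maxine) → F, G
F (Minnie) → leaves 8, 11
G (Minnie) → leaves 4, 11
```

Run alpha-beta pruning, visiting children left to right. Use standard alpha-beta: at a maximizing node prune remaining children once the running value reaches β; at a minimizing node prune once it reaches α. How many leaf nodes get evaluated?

C [α=-∞,β=+∞]: v=6
D [α=6,β=+∞]: v=12
B [α=-∞,β=+∞]: v=12
F [α=-∞,β=12]: v=8
G [α=8,β=12]: v=4 after child 1 ≤ α → α-cutoff, skip 1
E [α=-∞,β=12]: v=8
Root [α=-∞,β=+∞]: v=8
Leaves evaluated: 7 of 8.

7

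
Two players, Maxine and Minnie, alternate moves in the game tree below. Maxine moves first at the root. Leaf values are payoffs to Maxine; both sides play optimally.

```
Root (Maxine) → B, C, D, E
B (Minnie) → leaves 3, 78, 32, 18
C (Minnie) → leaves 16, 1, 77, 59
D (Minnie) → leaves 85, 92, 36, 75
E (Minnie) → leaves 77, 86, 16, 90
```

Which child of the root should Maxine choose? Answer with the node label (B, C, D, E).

B (Minnie): min(3, 78, 32, 18) = 3
C (Minnie): min(16, 1, 77, 59) = 1
D (Minnie): min(85, 92, 36, 75) = 36
E (Minnie): min(77, 86, 16, 90) = 16
Root (Maxine): max(3, 1, 36, 16) = 36
Maxine picks the child with the highest value: D (value 36).

D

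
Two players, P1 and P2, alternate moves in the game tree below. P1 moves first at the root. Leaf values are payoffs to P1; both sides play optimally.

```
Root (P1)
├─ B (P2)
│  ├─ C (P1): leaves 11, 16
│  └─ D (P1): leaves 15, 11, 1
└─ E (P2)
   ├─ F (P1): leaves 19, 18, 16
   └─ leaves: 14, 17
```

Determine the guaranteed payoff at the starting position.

C (P1): max(11, 16) = 16
D (P1): max(15, 11, 1) = 15
B (P2): min(16, 15) = 15
F (P1): max(19, 18, 16) = 19
E (P2): min(19, 14, 17) = 14
Root (P1): max(15, 14) = 15

15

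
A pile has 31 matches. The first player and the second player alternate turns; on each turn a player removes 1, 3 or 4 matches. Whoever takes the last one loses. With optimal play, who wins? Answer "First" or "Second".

Mark each pile size as W (mover wins) or L (mover loses):
i:   0  1  2  3  4  5  6  7  8  9 10 11 12 13 14 15 16 17 18 19 20 21 22 23 24 25 26 27 28 29 30 31
     W  L  W  L  W  W  W  W  L  W  L  W  W  W  W  L  W  L  W  W  W  W  L  W  L  W  W  W  W  L  W  L
Position 31 is L, so the second player wins.

Second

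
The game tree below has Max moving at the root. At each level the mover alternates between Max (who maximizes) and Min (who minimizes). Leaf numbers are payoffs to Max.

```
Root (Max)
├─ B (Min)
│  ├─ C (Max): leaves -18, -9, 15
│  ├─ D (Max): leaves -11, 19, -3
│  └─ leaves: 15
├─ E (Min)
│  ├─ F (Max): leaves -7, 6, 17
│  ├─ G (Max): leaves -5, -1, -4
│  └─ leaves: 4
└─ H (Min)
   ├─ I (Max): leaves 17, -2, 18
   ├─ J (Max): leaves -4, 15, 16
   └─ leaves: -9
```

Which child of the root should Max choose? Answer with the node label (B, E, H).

B

C (Max): max(-18, -9, 15) = 15
D (Max): max(-11, 19, -3) = 19
B (Min): min(15, 19, 15) = 15
F (Max): max(-7, 6, 17) = 17
G (Max): max(-5, -1, -4) = -1
E (Min): min(17, -1, 4) = -1
I (Max): max(17, -2, 18) = 18
J (Max): max(-4, 15, 16) = 16
H (Min): min(18, 16, -9) = -9
Root (Max): max(15, -1, -9) = 15
Max picks the child with the highest value: B (value 15).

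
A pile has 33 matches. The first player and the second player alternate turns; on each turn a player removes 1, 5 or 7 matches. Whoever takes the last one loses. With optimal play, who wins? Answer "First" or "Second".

W/L table (W = player to move can force a win):
i:   0  1  2  3  4  5  6  7  8  9 10 11 12 13 14 15 16 17 18 19 20 21 22 23 24 25 26 27 28 29 30 31 32 33
     W  L  W  L  W  L  W  L  W  L  W  L  W  L  W  L  W  L  W  L  W  L  W  L  W  L  W  L  W  L  W  L  W  L
Position 33 is L, so the second player wins.

Second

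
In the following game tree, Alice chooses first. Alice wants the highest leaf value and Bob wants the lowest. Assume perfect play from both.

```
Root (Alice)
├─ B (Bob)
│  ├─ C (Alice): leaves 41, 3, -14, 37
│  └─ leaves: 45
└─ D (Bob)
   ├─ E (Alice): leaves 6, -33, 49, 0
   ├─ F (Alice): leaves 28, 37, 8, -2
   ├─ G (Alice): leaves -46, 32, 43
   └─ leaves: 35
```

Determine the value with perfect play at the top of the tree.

C (Alice): max(41, 3, -14, 37) = 41
B (Bob): min(41, 45) = 41
E (Alice): max(6, -33, 49, 0) = 49
F (Alice): max(28, 37, 8, -2) = 37
G (Alice): max(-46, 32, 43) = 43
D (Bob): min(49, 37, 43, 35) = 35
Root (Alice): max(41, 35) = 41

41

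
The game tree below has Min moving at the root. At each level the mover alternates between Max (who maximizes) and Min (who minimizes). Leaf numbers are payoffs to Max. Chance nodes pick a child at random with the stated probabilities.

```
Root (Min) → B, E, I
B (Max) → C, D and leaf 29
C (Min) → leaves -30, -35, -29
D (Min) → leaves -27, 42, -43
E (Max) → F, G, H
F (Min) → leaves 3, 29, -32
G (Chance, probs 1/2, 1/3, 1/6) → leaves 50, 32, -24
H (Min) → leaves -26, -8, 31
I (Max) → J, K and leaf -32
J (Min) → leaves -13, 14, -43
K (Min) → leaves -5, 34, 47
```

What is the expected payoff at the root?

C (Min): min(-30, -35, -29) = -35
D (Min): min(-27, 42, -43) = -43
B (Max): max(-35, -43, 29) = 29
F (Min): min(3, 29, -32) = -32
G (Chance): 1/2·50 + 1/3·32 + 1/6·-24 = 31.67
H (Min): min(-26, -8, 31) = -26
E (Max): max(-32, 31.67, -26) = 31.67
J (Min): min(-13, 14, -43) = -43
K (Min): min(-5, 34, 47) = -5
I (Max): max(-43, -5, -32) = -5
Root (Min): min(29, 31.67, -5) = -5

-5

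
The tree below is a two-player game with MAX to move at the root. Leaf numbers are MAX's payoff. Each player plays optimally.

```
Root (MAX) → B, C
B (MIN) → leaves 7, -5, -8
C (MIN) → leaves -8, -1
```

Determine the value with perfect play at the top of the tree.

-8

B (MIN): min(7, -5, -8) = -8
C (MIN): min(-8, -1) = -8
Root (MAX): max(-8, -8) = -8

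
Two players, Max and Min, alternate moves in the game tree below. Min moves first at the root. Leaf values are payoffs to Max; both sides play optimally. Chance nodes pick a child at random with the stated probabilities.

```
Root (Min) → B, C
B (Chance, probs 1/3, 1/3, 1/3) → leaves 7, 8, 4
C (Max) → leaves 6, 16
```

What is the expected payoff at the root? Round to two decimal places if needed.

B (Chance): 1/3·7 + 1/3·8 + 1/3·4 = 6.33
C (Max): max(6, 16) = 16
Root (Min): min(6.33, 16) = 6.33

6.33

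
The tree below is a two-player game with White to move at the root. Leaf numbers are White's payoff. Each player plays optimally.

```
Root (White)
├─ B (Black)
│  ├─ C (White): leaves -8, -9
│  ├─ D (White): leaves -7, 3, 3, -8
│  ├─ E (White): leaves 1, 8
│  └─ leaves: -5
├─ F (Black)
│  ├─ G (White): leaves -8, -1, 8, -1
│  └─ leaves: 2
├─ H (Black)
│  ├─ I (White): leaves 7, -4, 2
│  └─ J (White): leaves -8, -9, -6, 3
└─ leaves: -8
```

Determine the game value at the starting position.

3

C (White): max(-8, -9) = -8
D (White): max(-7, 3, 3, -8) = 3
E (White): max(1, 8) = 8
B (Black): min(-8, 3, 8, -5) = -8
G (White): max(-8, -1, 8, -1) = 8
F (Black): min(8, 2) = 2
I (White): max(7, -4, 2) = 7
J (White): max(-8, -9, -6, 3) = 3
H (Black): min(7, 3) = 3
Root (White): max(-8, 2, 3, -8) = 3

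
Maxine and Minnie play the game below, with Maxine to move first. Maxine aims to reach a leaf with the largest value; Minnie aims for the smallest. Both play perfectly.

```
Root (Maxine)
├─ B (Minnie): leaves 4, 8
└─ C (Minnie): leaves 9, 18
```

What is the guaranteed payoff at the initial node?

B (Minnie): min(4, 8) = 4
C (Minnie): min(9, 18) = 9
Root (Maxine): max(4, 9) = 9

9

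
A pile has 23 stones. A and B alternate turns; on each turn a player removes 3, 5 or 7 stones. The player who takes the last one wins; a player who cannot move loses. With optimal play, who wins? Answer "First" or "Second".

First

Positions where the player to move wins (W) vs loses (L):
i:   0  1  2  3  4  5  6  7  8  9 10 11 12 13 14 15 16 17 18 19 20 21 22 23
     L  L  L  W  W  W  W  W  W  W  L  L  L  W  W  W  W  W  W  W  L  L  L  W
Position 23 is W, so the first player wins.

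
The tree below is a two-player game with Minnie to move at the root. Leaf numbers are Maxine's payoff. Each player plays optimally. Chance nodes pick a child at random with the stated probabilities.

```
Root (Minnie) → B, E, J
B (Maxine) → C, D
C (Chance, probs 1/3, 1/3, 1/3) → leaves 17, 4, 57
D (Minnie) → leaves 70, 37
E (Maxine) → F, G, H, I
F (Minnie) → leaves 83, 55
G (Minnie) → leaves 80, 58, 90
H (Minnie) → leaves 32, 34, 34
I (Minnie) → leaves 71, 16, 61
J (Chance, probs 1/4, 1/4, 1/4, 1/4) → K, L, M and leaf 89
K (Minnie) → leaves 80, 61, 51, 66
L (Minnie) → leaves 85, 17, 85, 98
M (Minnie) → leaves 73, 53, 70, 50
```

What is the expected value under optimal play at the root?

C (Chance): 1/3·17 + 1/3·4 + 1/3·57 = 26
D (Minnie): min(70, 37) = 37
B (Maxine): max(26, 37) = 37
F (Minnie): min(83, 55) = 55
G (Minnie): min(80, 58, 90) = 58
H (Minnie): min(32, 34, 34) = 32
I (Minnie): min(71, 16, 61) = 16
E (Maxine): max(55, 58, 32, 16) = 58
K (Minnie): min(80, 61, 51, 66) = 51
L (Minnie): min(85, 17, 85, 98) = 17
M (Minnie): min(73, 53, 70, 50) = 50
J (Chance): 1/4·51 + 1/4·17 + 1/4·50 + 1/4·89 = 51.75
Root (Minnie): min(37, 58, 51.75) = 37

37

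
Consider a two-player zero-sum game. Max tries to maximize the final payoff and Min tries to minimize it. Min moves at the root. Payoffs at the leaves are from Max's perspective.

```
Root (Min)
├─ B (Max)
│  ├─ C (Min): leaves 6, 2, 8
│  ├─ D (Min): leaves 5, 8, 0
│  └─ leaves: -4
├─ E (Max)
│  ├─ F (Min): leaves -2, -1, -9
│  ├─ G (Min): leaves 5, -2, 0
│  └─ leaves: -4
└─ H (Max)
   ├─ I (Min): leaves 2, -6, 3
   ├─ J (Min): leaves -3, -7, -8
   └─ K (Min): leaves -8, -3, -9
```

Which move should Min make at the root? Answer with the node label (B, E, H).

C (Min): min(6, 2, 8) = 2
D (Min): min(5, 8, 0) = 0
B (Max): max(2, 0, -4) = 2
F (Min): min(-2, -1, -9) = -9
G (Min): min(5, -2, 0) = -2
E (Max): max(-9, -2, -4) = -2
I (Min): min(2, -6, 3) = -6
J (Min): min(-3, -7, -8) = -8
K (Min): min(-8, -3, -9) = -9
H (Max): max(-6, -8, -9) = -6
Root (Min): min(2, -2, -6) = -6
Min picks the child with the lowest value: H (value -6).

H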